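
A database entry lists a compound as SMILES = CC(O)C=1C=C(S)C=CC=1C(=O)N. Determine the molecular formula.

C9H11NO2S

Walk through each heavy atom and fill implicit hydrogens from standard valence (C 4, N 3, O 2, S 2, halogen 1):
  atom 1: C, bond orders sum to 1 (valence 4) → 3 H
  atom 2: C, bond orders sum to 3 (valence 4) → 1 H
  atom 3: O, bond orders sum to 1 (valence 2) → 1 H
  atom 4: C, bond orders sum to 4 (valence 4) → 0 H
  atom 5: C, bond orders sum to 3 (valence 4) → 1 H
  atom 6: C, bond orders sum to 4 (valence 4) → 0 H
  atom 7: S, bond orders sum to 1 (valence 2) → 1 H
  atom 8: C, bond orders sum to 3 (valence 4) → 1 H
  atom 9: C, bond orders sum to 3 (valence 4) → 1 H
  atom 10: C, bond orders sum to 4 (valence 4) → 0 H
  atom 11: C, bond orders sum to 4 (valence 4) → 0 H
  atom 12: O, bond orders sum to 2 (valence 2) → 0 H
  atom 13: N, bond orders sum to 1 (valence 3) → 2 H
Totals → C:9, H:11, N:1, O:2, S:1.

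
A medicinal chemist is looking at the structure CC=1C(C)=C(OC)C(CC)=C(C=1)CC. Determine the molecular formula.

C13H20O

Walk through each heavy atom and fill implicit hydrogens from standard valence (C 4, N 3, O 2, S 2, halogen 1):
  atom 1: C, bond orders sum to 1 (valence 4) → 3 H
  atom 2: C, bond orders sum to 4 (valence 4) → 0 H
  atom 3: C, bond orders sum to 4 (valence 4) → 0 H
  atom 4: C, bond orders sum to 1 (valence 4) → 3 H
  atom 5: C, bond orders sum to 4 (valence 4) → 0 H
  atom 6: O, bond orders sum to 2 (valence 2) → 0 H
  atom 7: C, bond orders sum to 1 (valence 4) → 3 H
  atom 8: C, bond orders sum to 4 (valence 4) → 0 H
  atom 9: C, bond orders sum to 2 (valence 4) → 2 H
  atom 10: C, bond orders sum to 1 (valence 4) → 3 H
  atom 11: C, bond orders sum to 4 (valence 4) → 0 H
  atom 12: C, bond orders sum to 3 (valence 4) → 1 H
  atom 13: C, bond orders sum to 2 (valence 4) → 2 H
  atom 14: C, bond orders sum to 1 (valence 4) → 3 H
Totals → C:13, H:20, O:1.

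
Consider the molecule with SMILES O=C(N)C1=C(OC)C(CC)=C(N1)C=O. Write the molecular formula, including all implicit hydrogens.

C9H12N2O3

Walk through each heavy atom and fill implicit hydrogens from standard valence (C 4, N 3, O 2, S 2, halogen 1):
  atom 1: O, bond orders sum to 2 (valence 2) → 0 H
  atom 2: C, bond orders sum to 4 (valence 4) → 0 H
  atom 3: N, bond orders sum to 1 (valence 3) → 2 H
  atom 4: C, bond orders sum to 4 (valence 4) → 0 H
  atom 5: C, bond orders sum to 4 (valence 4) → 0 H
  atom 6: O, bond orders sum to 2 (valence 2) → 0 H
  atom 7: C, bond orders sum to 1 (valence 4) → 3 H
  atom 8: C, bond orders sum to 4 (valence 4) → 0 H
  atom 9: C, bond orders sum to 2 (valence 4) → 2 H
  atom 10: C, bond orders sum to 1 (valence 4) → 3 H
  atom 11: C, bond orders sum to 4 (valence 4) → 0 H
  atom 12: N, bond orders sum to 2 (valence 3) → 1 H
  atom 13: C, bond orders sum to 3 (valence 4) → 1 H
  atom 14: O, bond orders sum to 2 (valence 2) → 0 H
Totals → C:9, H:12, N:2, O:3.
In Hill order: C9H12N2O3.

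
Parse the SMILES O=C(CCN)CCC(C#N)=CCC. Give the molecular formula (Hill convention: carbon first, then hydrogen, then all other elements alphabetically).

Walk through each heavy atom and fill implicit hydrogens from standard valence (C 4, N 3, O 2, S 2, halogen 1):
  atom 1: O, bond orders sum to 2 (valence 2) → 0 H
  atom 2: C, bond orders sum to 4 (valence 4) → 0 H
  atom 3: C, bond orders sum to 2 (valence 4) → 2 H
  atom 4: C, bond orders sum to 2 (valence 4) → 2 H
  atom 5: N, bond orders sum to 1 (valence 3) → 2 H
  atom 6: C, bond orders sum to 2 (valence 4) → 2 H
  atom 7: C, bond orders sum to 2 (valence 4) → 2 H
  atom 8: C, bond orders sum to 4 (valence 4) → 0 H
  atom 9: C, bond orders sum to 4 (valence 4) → 0 H
  atom 10: N, bond orders sum to 3 (valence 3) → 0 H
  atom 11: C, bond orders sum to 3 (valence 4) → 1 H
  atom 12: C, bond orders sum to 2 (valence 4) → 2 H
  atom 13: C, bond orders sum to 1 (valence 4) → 3 H
Totals → C:10, H:16, N:2, O:1.
In Hill order: C10H16N2O.

C10H16N2O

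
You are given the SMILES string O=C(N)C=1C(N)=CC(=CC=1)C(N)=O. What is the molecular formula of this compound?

Walk through each heavy atom and fill implicit hydrogens from standard valence (C 4, N 3, O 2, S 2, halogen 1):
  atom 1: O, bond orders sum to 2 (valence 2) → 0 H
  atom 2: C, bond orders sum to 4 (valence 4) → 0 H
  atom 3: N, bond orders sum to 1 (valence 3) → 2 H
  atom 4: C, bond orders sum to 4 (valence 4) → 0 H
  atom 5: C, bond orders sum to 4 (valence 4) → 0 H
  atom 6: N, bond orders sum to 1 (valence 3) → 2 H
  atom 7: C, bond orders sum to 3 (valence 4) → 1 H
  atom 8: C, bond orders sum to 4 (valence 4) → 0 H
  atom 9: C, bond orders sum to 3 (valence 4) → 1 H
  atom 10: C, bond orders sum to 3 (valence 4) → 1 H
  atom 11: C, bond orders sum to 4 (valence 4) → 0 H
  atom 12: N, bond orders sum to 1 (valence 3) → 2 H
  atom 13: O, bond orders sum to 2 (valence 2) → 0 H
Totals → C:8, H:9, N:3, O:2.

C8H9N3O2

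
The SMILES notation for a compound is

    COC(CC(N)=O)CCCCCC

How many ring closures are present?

In SMILES, each pair of matching ring-closure digits denotes one ring-closing bond; the number of such bonds equals the number of independent rings.
Ring-closure bonds here: 0.

0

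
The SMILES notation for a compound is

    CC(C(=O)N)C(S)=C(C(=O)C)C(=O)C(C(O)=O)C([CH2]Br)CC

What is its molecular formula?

C14H20BrNO5S

Walk through each heavy atom and fill implicit hydrogens from standard valence (C 4, N 3, O 2, S 2, halogen 1):
  atom 1: C, bond orders sum to 1 (valence 4) → 3 H
  atom 2: C, bond orders sum to 3 (valence 4) → 1 H
  atom 3: C, bond orders sum to 4 (valence 4) → 0 H
  atom 4: O, bond orders sum to 2 (valence 2) → 0 H
  atom 5: N, bond orders sum to 1 (valence 3) → 2 H
  atom 6: C, bond orders sum to 4 (valence 4) → 0 H
  atom 7: S, bond orders sum to 1 (valence 2) → 1 H
  atom 8: C, bond orders sum to 4 (valence 4) → 0 H
  atom 9: C, bond orders sum to 4 (valence 4) → 0 H
  atom 10: O, bond orders sum to 2 (valence 2) → 0 H
  atom 11: C, bond orders sum to 1 (valence 4) → 3 H
  atom 12: C, bond orders sum to 4 (valence 4) → 0 H
  atom 13: O, bond orders sum to 2 (valence 2) → 0 H
  atom 14: C, bond orders sum to 3 (valence 4) → 1 H
  atom 15: C, bond orders sum to 4 (valence 4) → 0 H
  atom 16: O, bond orders sum to 1 (valence 2) → 1 H
  atom 17: O, bond orders sum to 2 (valence 2) → 0 H
  atom 18: C, bond orders sum to 3 (valence 4) → 1 H
  atom 19: C with explicit H count 2
  atom 20: Br (halogen, monovalent) → 0 H
  atom 21: C, bond orders sum to 2 (valence 4) → 2 H
  atom 22: C, bond orders sum to 1 (valence 4) → 3 H
Totals → C:14, H:20, Br:1, N:1, O:5, S:1.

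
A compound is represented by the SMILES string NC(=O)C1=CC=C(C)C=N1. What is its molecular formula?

Walk through each heavy atom and fill implicit hydrogens from standard valence (C 4, N 3, O 2, S 2, halogen 1):
  atom 1: N, bond orders sum to 1 (valence 3) → 2 H
  atom 2: C, bond orders sum to 4 (valence 4) → 0 H
  atom 3: O, bond orders sum to 2 (valence 2) → 0 H
  atom 4: C, bond orders sum to 4 (valence 4) → 0 H
  atom 5: C, bond orders sum to 3 (valence 4) → 1 H
  atom 6: C, bond orders sum to 3 (valence 4) → 1 H
  atom 7: C, bond orders sum to 4 (valence 4) → 0 H
  atom 8: C, bond orders sum to 1 (valence 4) → 3 H
  atom 9: C, bond orders sum to 3 (valence 4) → 1 H
  atom 10: N, bond orders sum to 3 (valence 3) → 0 H
Totals → C:7, H:8, N:2, O:1.

C7H8N2O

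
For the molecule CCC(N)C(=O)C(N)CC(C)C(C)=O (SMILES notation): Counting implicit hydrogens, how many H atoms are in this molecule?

Walk through each heavy atom and fill implicit hydrogens from standard valence (C 4, N 3, O 2, S 2, halogen 1):
  atom 1: C, bond orders sum to 1 (valence 4) → 3 H
  atom 2: C, bond orders sum to 2 (valence 4) → 2 H
  atom 3: C, bond orders sum to 3 (valence 4) → 1 H
  atom 4: N, bond orders sum to 1 (valence 3) → 2 H
  atom 5: C, bond orders sum to 4 (valence 4) → 0 H
  atom 6: O, bond orders sum to 2 (valence 2) → 0 H
  atom 7: C, bond orders sum to 3 (valence 4) → 1 H
  atom 8: N, bond orders sum to 1 (valence 3) → 2 H
  atom 9: C, bond orders sum to 2 (valence 4) → 2 H
  atom 10: C, bond orders sum to 3 (valence 4) → 1 H
  atom 11: C, bond orders sum to 1 (valence 4) → 3 H
  atom 12: C, bond orders sum to 4 (valence 4) → 0 H
  atom 13: C, bond orders sum to 1 (valence 4) → 3 H
  atom 14: O, bond orders sum to 2 (valence 2) → 0 H
Total hydrogens: 20.

20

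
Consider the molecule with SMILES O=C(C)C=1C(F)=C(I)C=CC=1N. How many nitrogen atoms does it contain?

1

Scan the SMILES for N atoms (remember two-letter symbols like Cl and Br are single atoms).
Nitrogen count: 1.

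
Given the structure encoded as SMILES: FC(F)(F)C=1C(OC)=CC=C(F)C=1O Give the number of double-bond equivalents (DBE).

4

Molecular formula: C8H6F4O2.
DoU = (2C + 2 + N − H − X) / 2, where X is the halogen count and O/S are ignored.
    = (2·8 + 2 + 0 − 6 − 4) / 2 = 8 / 2 = 4.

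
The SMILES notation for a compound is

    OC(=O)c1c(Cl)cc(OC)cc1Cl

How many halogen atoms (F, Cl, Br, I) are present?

Halogen atoms appear at heavy-atom positions 6, 13 (2×Cl).
Other groups present: 1 carboxylic acid, 1 ether.
Halogen count: 2.

2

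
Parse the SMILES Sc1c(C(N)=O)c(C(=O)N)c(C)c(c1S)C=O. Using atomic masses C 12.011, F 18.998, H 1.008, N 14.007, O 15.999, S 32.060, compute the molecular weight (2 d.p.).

270.32 g/mol

First, the molecular formula is C10H10N2O3S2 (counting implicit H from valence).
  C: 10 × 12.011 = 120.110
  H: 10 × 1.008 = 10.080
  N: 2 × 14.007 = 28.014
  O: 3 × 15.999 = 47.997
  S: 2 × 32.060 = 64.120
Sum: 10×12.011 + 10×1.008 + 2×14.007 + 3×15.999 + 2×32.060 = 270.321 → 270.32 g/mol.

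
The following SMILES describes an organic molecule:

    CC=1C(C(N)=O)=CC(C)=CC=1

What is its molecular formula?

C9H11NO

Walk through each heavy atom and fill implicit hydrogens from standard valence (C 4, N 3, O 2, S 2, halogen 1):
  atom 1: C, bond orders sum to 1 (valence 4) → 3 H
  atom 2: C, bond orders sum to 4 (valence 4) → 0 H
  atom 3: C, bond orders sum to 4 (valence 4) → 0 H
  atom 4: C, bond orders sum to 4 (valence 4) → 0 H
  atom 5: N, bond orders sum to 1 (valence 3) → 2 H
  atom 6: O, bond orders sum to 2 (valence 2) → 0 H
  atom 7: C, bond orders sum to 3 (valence 4) → 1 H
  atom 8: C, bond orders sum to 4 (valence 4) → 0 H
  atom 9: C, bond orders sum to 1 (valence 4) → 3 H
  atom 10: C, bond orders sum to 3 (valence 4) → 1 H
  atom 11: C, bond orders sum to 3 (valence 4) → 1 H
Totals → C:9, H:11, N:1, O:1.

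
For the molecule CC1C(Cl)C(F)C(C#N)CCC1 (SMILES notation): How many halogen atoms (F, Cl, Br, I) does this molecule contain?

Halogen atoms appear at heavy-atom positions 4, 6 (1×Cl, 1×F).
Other groups present: 1 nitrile.
Halogen count: 2.

2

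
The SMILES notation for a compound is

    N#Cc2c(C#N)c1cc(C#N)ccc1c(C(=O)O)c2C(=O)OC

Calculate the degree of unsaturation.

15

Molecular formula: C16H7N3O4.
DoU = (2C + 2 + N − H − X) / 2, where X is the halogen count and O/S are ignored.
    = (2·16 + 2 + 3 − 7 − 0) / 2 = 30 / 2 = 15.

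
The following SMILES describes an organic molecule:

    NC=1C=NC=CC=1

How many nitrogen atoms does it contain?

2

Scan the SMILES for N atoms (remember two-letter symbols like Cl and Br are single atoms).
Nitrogen count: 2.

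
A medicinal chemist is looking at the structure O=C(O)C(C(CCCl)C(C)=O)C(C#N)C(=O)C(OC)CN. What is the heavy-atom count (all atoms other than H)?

21

Every atom symbol written in the SMILES (organic subset) is one heavy atom; implicit H are not written.
Heavy atoms by element → C:13, Cl:1, N:2, O:5.
Total: 21.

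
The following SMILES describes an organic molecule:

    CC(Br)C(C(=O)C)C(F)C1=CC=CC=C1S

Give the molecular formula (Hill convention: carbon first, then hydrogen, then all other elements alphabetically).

C12H14BrFOS

Walk through each heavy atom and fill implicit hydrogens from standard valence (C 4, N 3, O 2, S 2, halogen 1):
  atom 1: C, bond orders sum to 1 (valence 4) → 3 H
  atom 2: C, bond orders sum to 3 (valence 4) → 1 H
  atom 3: Br (halogen, monovalent) → 0 H
  atom 4: C, bond orders sum to 3 (valence 4) → 1 H
  atom 5: C, bond orders sum to 4 (valence 4) → 0 H
  atom 6: O, bond orders sum to 2 (valence 2) → 0 H
  atom 7: C, bond orders sum to 1 (valence 4) → 3 H
  atom 8: C, bond orders sum to 3 (valence 4) → 1 H
  atom 9: F (halogen, monovalent) → 0 H
  atom 10: C, bond orders sum to 4 (valence 4) → 0 H
  atom 11: C, bond orders sum to 3 (valence 4) → 1 H
  atom 12: C, bond orders sum to 3 (valence 4) → 1 H
  atom 13: C, bond orders sum to 3 (valence 4) → 1 H
  atom 14: C, bond orders sum to 3 (valence 4) → 1 H
  atom 15: C, bond orders sum to 4 (valence 4) → 0 H
  atom 16: S, bond orders sum to 1 (valence 2) → 1 H
Totals → C:12, H:14, Br:1, F:1, O:1, S:1.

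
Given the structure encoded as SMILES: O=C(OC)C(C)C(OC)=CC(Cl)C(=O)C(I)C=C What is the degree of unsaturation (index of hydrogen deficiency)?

4

Degree of unsaturation = (number of rings) + (number of π bonds).
Ring closures in the SMILES: 0.
π bonds: 4 double bonds (each 1 DoU) → 4 DoU from unsaturation.
Total DoU = 0 + 4 = 4.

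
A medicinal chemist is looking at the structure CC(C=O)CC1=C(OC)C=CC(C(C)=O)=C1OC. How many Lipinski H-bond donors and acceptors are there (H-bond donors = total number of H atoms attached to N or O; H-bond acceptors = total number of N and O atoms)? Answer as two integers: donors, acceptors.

0, 4

Donors: find every N or O and count the H atoms it carries.
  atom 4 (O): bond orders sum to 2 → 0 H
  atom 8 (O): bond orders sum to 2 → 0 H
  atom 15 (O): bond orders sum to 2 → 0 H
  atom 17 (O): bond orders sum to 2 → 0 H
Lipinski HBD = 0.
Acceptors: N atoms = 0, O atoms = 4 → HBA = 4.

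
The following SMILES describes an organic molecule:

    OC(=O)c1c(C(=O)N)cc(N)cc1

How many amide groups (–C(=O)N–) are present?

1

The amide motif appears at heavy-atom position 6 in the SMILES.
Other groups present: 1 carboxylic acid, 1 primary amine.
Amide count: 1.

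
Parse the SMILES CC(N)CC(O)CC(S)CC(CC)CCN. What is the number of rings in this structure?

0

In SMILES, each pair of matching ring-closure digits denotes one ring-closing bond; the number of such bonds equals the number of independent rings.
Ring-closure bonds here: 0.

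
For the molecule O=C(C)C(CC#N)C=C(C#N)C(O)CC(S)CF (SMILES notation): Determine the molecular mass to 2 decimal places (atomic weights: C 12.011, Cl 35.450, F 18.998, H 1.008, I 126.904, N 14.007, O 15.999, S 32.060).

270.32 g/mol

First, the molecular formula is C12H15FN2O2S (counting implicit H from valence).
  C: 12 × 12.011 = 144.132
  F: 1 × 18.998 = 18.998
  H: 15 × 1.008 = 15.120
  N: 2 × 14.007 = 28.014
  O: 2 × 15.999 = 31.998
  S: 1 × 32.060 = 32.060
Sum: 12×12.011 + 1×18.998 + 15×1.008 + 2×14.007 + 2×15.999 + 1×32.060 = 270.322 → 270.32 g/mol.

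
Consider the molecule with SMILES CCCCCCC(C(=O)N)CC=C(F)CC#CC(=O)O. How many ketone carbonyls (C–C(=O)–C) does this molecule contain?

Scan the SMILES for the ketone motif — none present.
Groups that are present: 1 alkene, 1 alkyne, 1 amide, 1 carboxylic acid.

0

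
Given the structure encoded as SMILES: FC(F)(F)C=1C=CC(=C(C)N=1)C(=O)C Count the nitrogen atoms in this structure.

1

Scan the SMILES for N atoms (remember two-letter symbols like Cl and Br are single atoms).
Nitrogen count: 1.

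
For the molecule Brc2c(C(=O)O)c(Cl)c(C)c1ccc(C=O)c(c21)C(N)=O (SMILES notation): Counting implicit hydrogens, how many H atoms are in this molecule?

9

Walk through each heavy atom and fill implicit hydrogens from standard valence (C 4, N 3, O 2, S 2, halogen 1); for lowercase aromatic atoms, an aromatic c carries 1 H when it has two neighbours and 0 H with three, and aromatic n carries 0 H:
  atom 1: Br (halogen, monovalent) → 0 H
  atom 2: aromatic c, 3 neighbours → 0 H
  atom 3: aromatic c, 3 neighbours → 0 H
  atom 4: C, bond orders sum to 4 (valence 4) → 0 H
  atom 5: O, bond orders sum to 2 (valence 2) → 0 H
  atom 6: O, bond orders sum to 1 (valence 2) → 1 H
  atom 7: aromatic c, 3 neighbours → 0 H
  atom 8: Cl (halogen, monovalent) → 0 H
  atom 9: aromatic c, 3 neighbours → 0 H
  atom 10: C, bond orders sum to 1 (valence 4) → 3 H
  atom 11: aromatic c, 3 neighbours → 0 H
  atom 12: aromatic c, 2 neighbours → 1 H
  atom 13: aromatic c, 2 neighbours → 1 H
  atom 14: aromatic c, 3 neighbours → 0 H
  atom 15: C, bond orders sum to 3 (valence 4) → 1 H
  atom 16: O, bond orders sum to 2 (valence 2) → 0 H
  atom 17: aromatic c, 3 neighbours → 0 H
  atom 18: aromatic c, 3 neighbours → 0 H
  atom 19: C, bond orders sum to 4 (valence 4) → 0 H
  atom 20: N, bond orders sum to 1 (valence 3) → 2 H
  atom 21: O, bond orders sum to 2 (valence 2) → 0 H
Total hydrogens: 9.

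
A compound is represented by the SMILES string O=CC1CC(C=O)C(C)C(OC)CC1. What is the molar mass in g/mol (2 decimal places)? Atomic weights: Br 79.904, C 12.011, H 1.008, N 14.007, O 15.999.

198.26 g/mol

First, the molecular formula is C11H18O3 (counting implicit H from valence).
  C: 11 × 12.011 = 132.121
  H: 18 × 1.008 = 18.144
  O: 3 × 15.999 = 47.997
Sum: 11×12.011 + 18×1.008 + 3×15.999 = 198.262 → 198.26 g/mol.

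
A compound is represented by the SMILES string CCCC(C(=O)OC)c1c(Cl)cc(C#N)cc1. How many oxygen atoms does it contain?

2

Scan the SMILES for O atoms (remember two-letter symbols like Cl and Br are single atoms).
Oxygen count: 2.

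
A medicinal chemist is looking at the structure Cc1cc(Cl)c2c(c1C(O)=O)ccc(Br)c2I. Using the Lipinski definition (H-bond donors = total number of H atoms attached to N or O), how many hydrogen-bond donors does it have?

1

Donors: find every N or O and count the H atoms it carries.
  atom 10 (O): bond orders sum to 1 → 1 H
  atom 11 (O): bond orders sum to 2 → 0 H
Lipinski HBD = 1.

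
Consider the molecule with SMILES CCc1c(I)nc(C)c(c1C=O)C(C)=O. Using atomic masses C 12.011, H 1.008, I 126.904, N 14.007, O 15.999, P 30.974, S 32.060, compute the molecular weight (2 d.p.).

First, the molecular formula is C11H12INO2 (counting implicit H from valence).
  C: 11 × 12.011 = 132.121
  H: 12 × 1.008 = 12.096
  I: 1 × 126.904 = 126.904
  N: 1 × 14.007 = 14.007
  O: 2 × 15.999 = 31.998
Sum: 11×12.011 + 12×1.008 + 1×126.904 + 1×14.007 + 2×15.999 = 317.126 → 317.13 g/mol.

317.13 g/mol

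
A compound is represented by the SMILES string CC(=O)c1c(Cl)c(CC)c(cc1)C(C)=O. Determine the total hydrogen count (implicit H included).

Walk through each heavy atom and fill implicit hydrogens from standard valence (C 4, N 3, O 2, S 2, halogen 1); for lowercase aromatic atoms, an aromatic c carries 1 H when it has two neighbours and 0 H with three, and aromatic n carries 0 H:
  atom 1: C, bond orders sum to 1 (valence 4) → 3 H
  atom 2: C, bond orders sum to 4 (valence 4) → 0 H
  atom 3: O, bond orders sum to 2 (valence 2) → 0 H
  atom 4: aromatic c, 3 neighbours → 0 H
  atom 5: aromatic c, 3 neighbours → 0 H
  atom 6: Cl (halogen, monovalent) → 0 H
  atom 7: aromatic c, 3 neighbours → 0 H
  atom 8: C, bond orders sum to 2 (valence 4) → 2 H
  atom 9: C, bond orders sum to 1 (valence 4) → 3 H
  atom 10: aromatic c, 3 neighbours → 0 H
  atom 11: aromatic c, 2 neighbours → 1 H
  atom 12: aromatic c, 2 neighbours → 1 H
  atom 13: C, bond orders sum to 4 (valence 4) → 0 H
  atom 14: C, bond orders sum to 1 (valence 4) → 3 H
  atom 15: O, bond orders sum to 2 (valence 2) → 0 H
Total hydrogens: 13.

13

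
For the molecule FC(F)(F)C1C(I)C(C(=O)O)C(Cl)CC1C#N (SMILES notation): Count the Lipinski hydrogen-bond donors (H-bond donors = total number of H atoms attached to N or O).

1

Donors: find every N or O and count the H atoms it carries.
  atom 10 (O): bond orders sum to 2 → 0 H
  atom 11 (O): bond orders sum to 1 → 1 H
  atom 17 (N): bond orders sum to 3 → 0 H
Lipinski HBD = 1.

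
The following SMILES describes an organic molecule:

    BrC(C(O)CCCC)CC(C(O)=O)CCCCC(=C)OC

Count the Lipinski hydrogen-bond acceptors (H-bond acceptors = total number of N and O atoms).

4

N atoms: 0; O atoms: 4.
Lipinski HBA = 0 + 4 = 4.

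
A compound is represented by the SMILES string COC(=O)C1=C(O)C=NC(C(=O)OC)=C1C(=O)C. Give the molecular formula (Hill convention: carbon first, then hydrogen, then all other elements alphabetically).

C11H11NO6

Walk through each heavy atom and fill implicit hydrogens from standard valence (C 4, N 3, O 2, S 2, halogen 1):
  atom 1: C, bond orders sum to 1 (valence 4) → 3 H
  atom 2: O, bond orders sum to 2 (valence 2) → 0 H
  atom 3: C, bond orders sum to 4 (valence 4) → 0 H
  atom 4: O, bond orders sum to 2 (valence 2) → 0 H
  atom 5: C, bond orders sum to 4 (valence 4) → 0 H
  atom 6: C, bond orders sum to 4 (valence 4) → 0 H
  atom 7: O, bond orders sum to 1 (valence 2) → 1 H
  atom 8: C, bond orders sum to 3 (valence 4) → 1 H
  atom 9: N, bond orders sum to 3 (valence 3) → 0 H
  atom 10: C, bond orders sum to 4 (valence 4) → 0 H
  atom 11: C, bond orders sum to 4 (valence 4) → 0 H
  atom 12: O, bond orders sum to 2 (valence 2) → 0 H
  atom 13: O, bond orders sum to 2 (valence 2) → 0 H
  atom 14: C, bond orders sum to 1 (valence 4) → 3 H
  atom 15: C, bond orders sum to 4 (valence 4) → 0 H
  atom 16: C, bond orders sum to 4 (valence 4) → 0 H
  atom 17: O, bond orders sum to 2 (valence 2) → 0 H
  atom 18: C, bond orders sum to 1 (valence 4) → 3 H
Totals → C:11, H:11, N:1, O:6.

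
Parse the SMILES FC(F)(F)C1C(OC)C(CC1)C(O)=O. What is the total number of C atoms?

Count every carbon token in the SMILES (each C, including those in ring-closure positions and inside branches).
Carbon count: 8.

8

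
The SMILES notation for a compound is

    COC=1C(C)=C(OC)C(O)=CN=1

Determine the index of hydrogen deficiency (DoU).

Degree of unsaturation = (number of rings) + (number of π bonds).
Ring closures in the SMILES: 1.
π bonds: 3 double bonds (each 1 DoU) → 3 DoU from unsaturation.
Total DoU = 1 + 3 = 4.

4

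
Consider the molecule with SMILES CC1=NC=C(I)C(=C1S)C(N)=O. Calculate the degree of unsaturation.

5

Molecular formula: C7H7IN2OS.
DoU = (2C + 2 + N − H − X) / 2, where X is the halogen count and O/S are ignored.
    = (2·7 + 2 + 2 − 7 − 1) / 2 = 10 / 2 = 5.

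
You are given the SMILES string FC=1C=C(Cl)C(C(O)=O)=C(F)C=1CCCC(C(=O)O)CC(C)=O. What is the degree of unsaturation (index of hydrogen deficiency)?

7

Degree of unsaturation = (number of rings) + (number of π bonds).
Ring closures in the SMILES: 1.
π bonds: 6 double bonds (each 1 DoU) → 6 DoU from unsaturation.
Total DoU = 1 + 6 = 7.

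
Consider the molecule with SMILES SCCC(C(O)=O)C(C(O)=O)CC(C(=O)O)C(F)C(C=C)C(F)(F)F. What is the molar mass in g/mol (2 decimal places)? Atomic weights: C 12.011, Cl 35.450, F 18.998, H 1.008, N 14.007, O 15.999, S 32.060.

First, the molecular formula is C14H18F4O6S (counting implicit H from valence).
  C: 14 × 12.011 = 168.154
  F: 4 × 18.998 = 75.992
  H: 18 × 1.008 = 18.144
  O: 6 × 15.999 = 95.994
  S: 1 × 32.060 = 32.060
Sum: 14×12.011 + 4×18.998 + 18×1.008 + 6×15.999 + 1×32.060 = 390.344 → 390.34 g/mol.

390.34 g/mol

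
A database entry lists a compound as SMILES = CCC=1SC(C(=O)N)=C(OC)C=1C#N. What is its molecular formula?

C9H10N2O2S

Walk through each heavy atom and fill implicit hydrogens from standard valence (C 4, N 3, O 2, S 2, halogen 1):
  atom 1: C, bond orders sum to 1 (valence 4) → 3 H
  atom 2: C, bond orders sum to 2 (valence 4) → 2 H
  atom 3: C, bond orders sum to 4 (valence 4) → 0 H
  atom 4: S, bond orders sum to 2 (valence 2) → 0 H
  atom 5: C, bond orders sum to 4 (valence 4) → 0 H
  atom 6: C, bond orders sum to 4 (valence 4) → 0 H
  atom 7: O, bond orders sum to 2 (valence 2) → 0 H
  atom 8: N, bond orders sum to 1 (valence 3) → 2 H
  atom 9: C, bond orders sum to 4 (valence 4) → 0 H
  atom 10: O, bond orders sum to 2 (valence 2) → 0 H
  atom 11: C, bond orders sum to 1 (valence 4) → 3 H
  atom 12: C, bond orders sum to 4 (valence 4) → 0 H
  atom 13: C, bond orders sum to 4 (valence 4) → 0 H
  atom 14: N, bond orders sum to 3 (valence 3) → 0 H
Totals → C:9, H:10, N:2, O:2, S:1.
In Hill order: C9H10N2O2S.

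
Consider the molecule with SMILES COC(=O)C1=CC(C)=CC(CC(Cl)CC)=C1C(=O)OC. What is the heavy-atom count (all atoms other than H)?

20

Every atom symbol written in the SMILES (organic subset) is one heavy atom; implicit H are not written.
Heavy atoms by element → C:15, Cl:1, O:4.
Total: 20.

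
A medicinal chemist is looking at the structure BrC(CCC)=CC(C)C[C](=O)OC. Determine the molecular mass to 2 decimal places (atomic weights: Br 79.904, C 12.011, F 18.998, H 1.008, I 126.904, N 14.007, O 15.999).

249.15 g/mol

First, the molecular formula is C10H17BrO2 (counting implicit H from valence).
  Br: 1 × 79.904 = 79.904
  C: 10 × 12.011 = 120.110
  H: 17 × 1.008 = 17.136
  O: 2 × 15.999 = 31.998
Sum: 1×79.904 + 10×12.011 + 17×1.008 + 2×15.999 = 249.148 → 249.15 g/mol.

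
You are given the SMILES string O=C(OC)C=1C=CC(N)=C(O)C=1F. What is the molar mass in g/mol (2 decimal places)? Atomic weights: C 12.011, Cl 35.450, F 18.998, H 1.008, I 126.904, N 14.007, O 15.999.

185.15 g/mol

First, the molecular formula is C8H8FNO3 (counting implicit H from valence).
  C: 8 × 12.011 = 96.088
  F: 1 × 18.998 = 18.998
  H: 8 × 1.008 = 8.064
  N: 1 × 14.007 = 14.007
  O: 3 × 15.999 = 47.997
Sum: 8×12.011 + 1×18.998 + 8×1.008 + 1×14.007 + 3×15.999 = 185.154 → 185.15 g/mol.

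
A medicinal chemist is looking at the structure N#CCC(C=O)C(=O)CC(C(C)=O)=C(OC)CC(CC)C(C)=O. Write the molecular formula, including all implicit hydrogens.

C17H23NO5

Walk through each heavy atom and fill implicit hydrogens from standard valence (C 4, N 3, O 2, S 2, halogen 1):
  atom 1: N, bond orders sum to 3 (valence 3) → 0 H
  atom 2: C, bond orders sum to 4 (valence 4) → 0 H
  atom 3: C, bond orders sum to 2 (valence 4) → 2 H
  atom 4: C, bond orders sum to 3 (valence 4) → 1 H
  atom 5: C, bond orders sum to 3 (valence 4) → 1 H
  atom 6: O, bond orders sum to 2 (valence 2) → 0 H
  atom 7: C, bond orders sum to 4 (valence 4) → 0 H
  atom 8: O, bond orders sum to 2 (valence 2) → 0 H
  atom 9: C, bond orders sum to 2 (valence 4) → 2 H
  atom 10: C, bond orders sum to 4 (valence 4) → 0 H
  atom 11: C, bond orders sum to 4 (valence 4) → 0 H
  atom 12: C, bond orders sum to 1 (valence 4) → 3 H
  atom 13: O, bond orders sum to 2 (valence 2) → 0 H
  atom 14: C, bond orders sum to 4 (valence 4) → 0 H
  atom 15: O, bond orders sum to 2 (valence 2) → 0 H
  atom 16: C, bond orders sum to 1 (valence 4) → 3 H
  atom 17: C, bond orders sum to 2 (valence 4) → 2 H
  atom 18: C, bond orders sum to 3 (valence 4) → 1 H
  atom 19: C, bond orders sum to 2 (valence 4) → 2 H
  atom 20: C, bond orders sum to 1 (valence 4) → 3 H
  atom 21: C, bond orders sum to 4 (valence 4) → 0 H
  atom 22: C, bond orders sum to 1 (valence 4) → 3 H
  atom 23: O, bond orders sum to 2 (valence 2) → 0 H
Totals → C:17, H:23, N:1, O:5.
In Hill order: C17H23NO5.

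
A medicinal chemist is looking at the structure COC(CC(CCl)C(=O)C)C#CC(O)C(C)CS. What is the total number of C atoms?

Count every carbon token in the SMILES (each C, including those in ring-closure positions and inside branches).
Carbon count: 13.

13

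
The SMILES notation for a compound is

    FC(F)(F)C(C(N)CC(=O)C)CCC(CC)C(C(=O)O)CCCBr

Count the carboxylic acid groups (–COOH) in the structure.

1

The carboxylic acid motif appears at heavy-atom position 18 in the SMILES.
Other groups present: 1 ketone, 1 primary amine.
Carboxylic acid count: 1.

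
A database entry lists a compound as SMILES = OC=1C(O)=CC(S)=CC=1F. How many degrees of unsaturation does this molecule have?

Molecular formula: C6H5FO2S.
DoU = (2C + 2 + N − H − X) / 2, where X is the halogen count and O/S are ignored.
    = (2·6 + 2 + 0 − 5 − 1) / 2 = 8 / 2 = 4.

4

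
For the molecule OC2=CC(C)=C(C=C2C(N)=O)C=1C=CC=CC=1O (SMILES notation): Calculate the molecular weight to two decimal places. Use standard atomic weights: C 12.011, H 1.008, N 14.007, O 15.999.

243.26 g/mol

First, the molecular formula is C14H13NO3 (counting implicit H from valence).
  C: 14 × 12.011 = 168.154
  H: 13 × 1.008 = 13.104
  N: 1 × 14.007 = 14.007
  O: 3 × 15.999 = 47.997
Sum: 14×12.011 + 13×1.008 + 1×14.007 + 3×15.999 = 243.262 → 243.26 g/mol.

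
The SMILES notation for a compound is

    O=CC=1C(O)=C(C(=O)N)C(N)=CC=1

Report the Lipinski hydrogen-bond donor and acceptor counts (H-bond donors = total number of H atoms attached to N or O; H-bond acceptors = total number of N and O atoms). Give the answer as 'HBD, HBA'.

Donors: find every N or O and count the H atoms it carries.
  atom 1 (O): bond orders sum to 2 → 0 H
  atom 5 (O): bond orders sum to 1 → 1 H
  atom 8 (O): bond orders sum to 2 → 0 H
  atom 9 (N): bond orders sum to 1 → 2 H
  atom 11 (N): bond orders sum to 1 → 2 H
Lipinski HBD = 5.
Acceptors: N atoms = 2, O atoms = 3 → HBA = 5.

5, 5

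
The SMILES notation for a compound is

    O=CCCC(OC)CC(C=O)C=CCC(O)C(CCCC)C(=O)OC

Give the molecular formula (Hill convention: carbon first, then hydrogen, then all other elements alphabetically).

Walk through each heavy atom and fill implicit hydrogens from standard valence (C 4, N 3, O 2, S 2, halogen 1):
  atom 1: O, bond orders sum to 2 (valence 2) → 0 H
  atom 2: C, bond orders sum to 3 (valence 4) → 1 H
  atom 3: C, bond orders sum to 2 (valence 4) → 2 H
  atom 4: C, bond orders sum to 2 (valence 4) → 2 H
  atom 5: C, bond orders sum to 3 (valence 4) → 1 H
  atom 6: O, bond orders sum to 2 (valence 2) → 0 H
  atom 7: C, bond orders sum to 1 (valence 4) → 3 H
  atom 8: C, bond orders sum to 2 (valence 4) → 2 H
  atom 9: C, bond orders sum to 3 (valence 4) → 1 H
  atom 10: C, bond orders sum to 3 (valence 4) → 1 H
  atom 11: O, bond orders sum to 2 (valence 2) → 0 H
  atom 12: C, bond orders sum to 3 (valence 4) → 1 H
  atom 13: C, bond orders sum to 3 (valence 4) → 1 H
  atom 14: C, bond orders sum to 2 (valence 4) → 2 H
  atom 15: C, bond orders sum to 3 (valence 4) → 1 H
  atom 16: O, bond orders sum to 1 (valence 2) → 1 H
  atom 17: C, bond orders sum to 3 (valence 4) → 1 H
  atom 18: C, bond orders sum to 2 (valence 4) → 2 H
  atom 19: C, bond orders sum to 2 (valence 4) → 2 H
  atom 20: C, bond orders sum to 2 (valence 4) → 2 H
  atom 21: C, bond orders sum to 1 (valence 4) → 3 H
  atom 22: C, bond orders sum to 4 (valence 4) → 0 H
  atom 23: O, bond orders sum to 2 (valence 2) → 0 H
  atom 24: O, bond orders sum to 2 (valence 2) → 0 H
  atom 25: C, bond orders sum to 1 (valence 4) → 3 H
Totals → C:19, H:32, O:6.
In Hill order: C19H32O6.

C19H32O6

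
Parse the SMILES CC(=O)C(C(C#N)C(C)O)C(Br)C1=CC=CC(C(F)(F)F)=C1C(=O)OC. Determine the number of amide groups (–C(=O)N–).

Scan the SMILES for the amide motif — none present.
Groups that are present: 1 ester, 1 hydroxyl, 1 ketone, 1 nitrile.

0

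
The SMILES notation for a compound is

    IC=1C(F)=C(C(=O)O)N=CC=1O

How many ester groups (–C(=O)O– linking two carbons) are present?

0

Scan the SMILES for the ester motif — none present.
Groups that are present: 1 carboxylic acid, 1 hydroxyl.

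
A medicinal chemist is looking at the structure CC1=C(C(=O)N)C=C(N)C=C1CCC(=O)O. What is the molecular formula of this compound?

C11H14N2O3

Walk through each heavy atom and fill implicit hydrogens from standard valence (C 4, N 3, O 2, S 2, halogen 1):
  atom 1: C, bond orders sum to 1 (valence 4) → 3 H
  atom 2: C, bond orders sum to 4 (valence 4) → 0 H
  atom 3: C, bond orders sum to 4 (valence 4) → 0 H
  atom 4: C, bond orders sum to 4 (valence 4) → 0 H
  atom 5: O, bond orders sum to 2 (valence 2) → 0 H
  atom 6: N, bond orders sum to 1 (valence 3) → 2 H
  atom 7: C, bond orders sum to 3 (valence 4) → 1 H
  atom 8: C, bond orders sum to 4 (valence 4) → 0 H
  atom 9: N, bond orders sum to 1 (valence 3) → 2 H
  atom 10: C, bond orders sum to 3 (valence 4) → 1 H
  atom 11: C, bond orders sum to 4 (valence 4) → 0 H
  atom 12: C, bond orders sum to 2 (valence 4) → 2 H
  atom 13: C, bond orders sum to 2 (valence 4) → 2 H
  atom 14: C, bond orders sum to 4 (valence 4) → 0 H
  atom 15: O, bond orders sum to 2 (valence 2) → 0 H
  atom 16: O, bond orders sum to 1 (valence 2) → 1 H
Totals → C:11, H:14, N:2, O:3.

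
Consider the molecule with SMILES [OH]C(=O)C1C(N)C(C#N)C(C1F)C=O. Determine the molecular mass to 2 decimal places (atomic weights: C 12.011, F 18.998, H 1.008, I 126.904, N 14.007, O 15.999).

First, the molecular formula is C8H9FN2O3 (counting implicit H from valence).
  C: 8 × 12.011 = 96.088
  F: 1 × 18.998 = 18.998
  H: 9 × 1.008 = 9.072
  N: 2 × 14.007 = 28.014
  O: 3 × 15.999 = 47.997
Sum: 8×12.011 + 1×18.998 + 9×1.008 + 2×14.007 + 3×15.999 = 200.169 → 200.17 g/mol.

200.17 g/mol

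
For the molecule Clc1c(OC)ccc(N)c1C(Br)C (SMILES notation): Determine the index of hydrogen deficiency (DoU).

4

Molecular formula: C9H11BrClNO.
DoU = (2C + 2 + N − H − X) / 2, where X is the halogen count and O/S are ignored.
    = (2·9 + 2 + 1 − 11 − 2) / 2 = 8 / 2 = 4.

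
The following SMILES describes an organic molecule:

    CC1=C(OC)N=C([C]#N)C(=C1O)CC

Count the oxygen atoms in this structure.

Scan the SMILES for O atoms (remember two-letter symbols like Cl and Br are single atoms).
Oxygen count: 2.

2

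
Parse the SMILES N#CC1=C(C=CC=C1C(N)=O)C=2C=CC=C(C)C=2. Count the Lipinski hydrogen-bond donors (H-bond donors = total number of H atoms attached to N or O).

Donors: find every N or O and count the H atoms it carries.
  atom 1 (N): bond orders sum to 3 → 0 H
  atom 10 (N): bond orders sum to 1 → 2 H
  atom 11 (O): bond orders sum to 2 → 0 H
Lipinski HBD = 2.

2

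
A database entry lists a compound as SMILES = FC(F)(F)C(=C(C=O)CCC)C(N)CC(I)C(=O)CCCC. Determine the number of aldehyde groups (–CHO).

1

The aldehyde motif appears at heavy-atom position 7 in the SMILES.
Other groups present: 1 alkene, 1 ketone, 1 primary amine.
Aldehyde count: 1.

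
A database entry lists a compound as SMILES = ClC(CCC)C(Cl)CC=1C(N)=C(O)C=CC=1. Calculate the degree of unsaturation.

Degree of unsaturation = (number of rings) + (number of π bonds).
Ring closures in the SMILES: 1.
π bonds: 3 double bonds (each 1 DoU) → 3 DoU from unsaturation.
Total DoU = 1 + 3 = 4.

4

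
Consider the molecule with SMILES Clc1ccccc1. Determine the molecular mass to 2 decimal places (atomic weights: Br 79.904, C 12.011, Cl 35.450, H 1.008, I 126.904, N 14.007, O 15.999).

First, the molecular formula is C6H5Cl (counting implicit H from valence).
  C: 6 × 12.011 = 72.066
  Cl: 1 × 35.450 = 35.450
  H: 5 × 1.008 = 5.040
Sum: 6×12.011 + 1×35.450 + 5×1.008 = 112.556 → 112.56 g/mol.

112.56 g/mol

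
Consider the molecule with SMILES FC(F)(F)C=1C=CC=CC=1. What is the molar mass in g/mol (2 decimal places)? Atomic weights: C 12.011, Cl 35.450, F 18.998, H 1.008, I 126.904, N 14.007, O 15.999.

First, the molecular formula is C7H5F3 (counting implicit H from valence).
  C: 7 × 12.011 = 84.077
  F: 3 × 18.998 = 56.994
  H: 5 × 1.008 = 5.040
Sum: 7×12.011 + 3×18.998 + 5×1.008 = 146.111 → 146.11 g/mol.

146.11 g/mol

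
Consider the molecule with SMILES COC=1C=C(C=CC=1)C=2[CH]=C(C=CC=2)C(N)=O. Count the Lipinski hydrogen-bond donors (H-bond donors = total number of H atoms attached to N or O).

2

Donors: find every N or O and count the H atoms it carries.
  atom 2 (O): bond orders sum to 2 → 0 H
  atom 16 (N): bond orders sum to 1 → 2 H
  atom 17 (O): bond orders sum to 2 → 0 H
Lipinski HBD = 2.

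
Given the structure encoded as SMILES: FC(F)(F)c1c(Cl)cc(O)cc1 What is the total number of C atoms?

Count every carbon token in the SMILES (each C, including those in ring-closure positions and inside branches).
Carbon count: 7.

7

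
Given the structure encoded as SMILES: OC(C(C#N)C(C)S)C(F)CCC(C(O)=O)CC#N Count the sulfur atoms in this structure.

Scan the SMILES for S atoms (remember two-letter symbols like Cl and Br are single atoms).
Sulfur count: 1.

1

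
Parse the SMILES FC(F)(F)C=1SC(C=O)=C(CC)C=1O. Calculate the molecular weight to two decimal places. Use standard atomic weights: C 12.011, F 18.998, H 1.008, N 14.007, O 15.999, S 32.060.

224.20 g/mol

First, the molecular formula is C8H7F3O2S (counting implicit H from valence).
  C: 8 × 12.011 = 96.088
  F: 3 × 18.998 = 56.994
  H: 7 × 1.008 = 7.056
  O: 2 × 15.999 = 31.998
  S: 1 × 32.060 = 32.060
Sum: 8×12.011 + 3×18.998 + 7×1.008 + 2×15.999 + 1×32.060 = 224.196 → 224.20 g/mol.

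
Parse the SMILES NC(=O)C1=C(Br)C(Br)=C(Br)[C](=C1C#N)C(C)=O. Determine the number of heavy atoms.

17

Every atom symbol written in the SMILES (organic subset) is one heavy atom; implicit H are not written.
Heavy atoms by element → Br:3, C:10, N:2, O:2.
Total: 17.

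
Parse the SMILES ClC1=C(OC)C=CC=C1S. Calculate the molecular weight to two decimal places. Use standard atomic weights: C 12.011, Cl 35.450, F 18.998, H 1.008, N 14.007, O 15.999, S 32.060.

174.64 g/mol

First, the molecular formula is C7H7ClOS (counting implicit H from valence).
  C: 7 × 12.011 = 84.077
  Cl: 1 × 35.450 = 35.450
  H: 7 × 1.008 = 7.056
  O: 1 × 15.999 = 15.999
  S: 1 × 32.060 = 32.060
Sum: 7×12.011 + 1×35.450 + 7×1.008 + 1×15.999 + 1×32.060 = 174.642 → 174.64 g/mol.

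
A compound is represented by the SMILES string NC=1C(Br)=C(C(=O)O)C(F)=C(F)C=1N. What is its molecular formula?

Walk through each heavy atom and fill implicit hydrogens from standard valence (C 4, N 3, O 2, S 2, halogen 1):
  atom 1: N, bond orders sum to 1 (valence 3) → 2 H
  atom 2: C, bond orders sum to 4 (valence 4) → 0 H
  atom 3: C, bond orders sum to 4 (valence 4) → 0 H
  atom 4: Br (halogen, monovalent) → 0 H
  atom 5: C, bond orders sum to 4 (valence 4) → 0 H
  atom 6: C, bond orders sum to 4 (valence 4) → 0 H
  atom 7: O, bond orders sum to 2 (valence 2) → 0 H
  atom 8: O, bond orders sum to 1 (valence 2) → 1 H
  atom 9: C, bond orders sum to 4 (valence 4) → 0 H
  atom 10: F (halogen, monovalent) → 0 H
  atom 11: C, bond orders sum to 4 (valence 4) → 0 H
  atom 12: F (halogen, monovalent) → 0 H
  atom 13: C, bond orders sum to 4 (valence 4) → 0 H
  atom 14: N, bond orders sum to 1 (valence 3) → 2 H
Totals → C:7, H:5, Br:1, F:2, N:2, O:2.

C7H5BrF2N2O2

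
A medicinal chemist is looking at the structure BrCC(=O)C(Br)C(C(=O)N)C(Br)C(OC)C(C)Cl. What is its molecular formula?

Walk through each heavy atom and fill implicit hydrogens from standard valence (C 4, N 3, O 2, S 2, halogen 1):
  atom 1: Br (halogen, monovalent) → 0 H
  atom 2: C, bond orders sum to 2 (valence 4) → 2 H
  atom 3: C, bond orders sum to 4 (valence 4) → 0 H
  atom 4: O, bond orders sum to 2 (valence 2) → 0 H
  atom 5: C, bond orders sum to 3 (valence 4) → 1 H
  atom 6: Br (halogen, monovalent) → 0 H
  atom 7: C, bond orders sum to 3 (valence 4) → 1 H
  atom 8: C, bond orders sum to 4 (valence 4) → 0 H
  atom 9: O, bond orders sum to 2 (valence 2) → 0 H
  atom 10: N, bond orders sum to 1 (valence 3) → 2 H
  atom 11: C, bond orders sum to 3 (valence 4) → 1 H
  atom 12: Br (halogen, monovalent) → 0 H
  atom 13: C, bond orders sum to 3 (valence 4) → 1 H
  atom 14: O, bond orders sum to 2 (valence 2) → 0 H
  atom 15: C, bond orders sum to 1 (valence 4) → 3 H
  atom 16: C, bond orders sum to 3 (valence 4) → 1 H
  atom 17: C, bond orders sum to 1 (valence 4) → 3 H
  atom 18: Cl (halogen, monovalent) → 0 H
Totals → C:10, H:15, Br:3, Cl:1, N:1, O:3.

C10H15Br3ClNO3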